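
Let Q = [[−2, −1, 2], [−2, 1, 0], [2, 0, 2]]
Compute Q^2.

[[10, 1, 0], [2, 3, −4], [0, −2, 8]]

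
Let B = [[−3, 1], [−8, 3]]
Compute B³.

B² = I (check: tr B = 0 and det B = −1), so B³ = B since 3 is odd.

[[−3, 1], [−8, 3]]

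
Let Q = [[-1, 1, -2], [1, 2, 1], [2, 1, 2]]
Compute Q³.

Q² = [[-2, -1, -1], [3, 6, 2], [3, 6, 1]]
Q³ = [[-1, -5, 1], [7, 17, 4], [5, 16, 2]]

[[-1, -5, 1], [7, 17, 4], [5, 16, 2]]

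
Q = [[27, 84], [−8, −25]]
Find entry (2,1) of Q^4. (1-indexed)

−160

tr Q = 2 and det Q = −3, so the characteristic polynomial is λ² − (2)λ + (−3) with roots 3 and −1.
Eigenvectors give P = [[7, −3], [−2, 1]] with P⁻¹ = [[1, 3], [2, 7]], and Q = P·diag(3, −1)·P⁻¹.
Then Q^4 = P·diag(81, 1)·P⁻¹ = [[567, −3], [−162, 1]] · [[1, 3], [2, 7]] = [[561, 1680], [−160, −479]].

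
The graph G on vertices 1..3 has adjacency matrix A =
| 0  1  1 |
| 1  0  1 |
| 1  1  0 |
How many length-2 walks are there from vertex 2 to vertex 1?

The number of length-2 walks from vertex 2 to vertex 1 is entry (2,1) of A², where A is the adjacency matrix.
A² = [[2, 1, 1], [1, 2, 1], [1, 1, 2]]

1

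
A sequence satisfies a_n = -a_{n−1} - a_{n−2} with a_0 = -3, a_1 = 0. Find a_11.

With companion matrix T = [[-1, -1], [1, 0]], [a_n, a_{n−1}]ᵀ = T·[a_{n−1}, a_{n−2}]ᵀ, so [a_11, a_10]ᵀ = T^10·[a_1, a_0]ᵀ.
T^10 = [[-1, -1], [1, 0]], giving [a_11, a_10]ᵀ = [[3], [0]].

3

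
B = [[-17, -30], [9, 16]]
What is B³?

tr B = -1 and det B = -2, so the characteristic polynomial is λ² − (-1)λ + (-2) with roots -2 and 1.
Eigenvectors give P = [[-2, -5], [1, 3]] with P⁻¹ = [[-3, -5], [1, 2]], and B = P·diag(-2, 1)·P⁻¹.
Then B³ = P·diag(-8, 1)·P⁻¹ = [[16, -5], [-8, 3]] · [[-3, -5], [1, 2]] = [[-53, -90], [27, 46]].

[[-53, -90], [27, 46]]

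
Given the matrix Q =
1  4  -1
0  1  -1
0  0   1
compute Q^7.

[[1, 28, -91], [0, 1, -7], [0, 0, 1]]

Q = I + N where N = [[0, 4, -1], [0, 0, -1], [0, 0, 0]] is strictly upper-triangular, so N^3 = 0.
(I + N)^7 = I + 7·N + 21·N^2 = [[1, 28, -91], [0, 1, -7], [0, 0, 1]].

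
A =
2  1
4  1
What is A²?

[[8, 3], [12, 5]]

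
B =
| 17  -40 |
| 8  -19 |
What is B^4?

tr B = -2 and det B = -3, so the characteristic polynomial is λ² − (-2)λ + (-3) with roots -3 and 1.
Eigenvectors give P = [[2, 5], [1, 2]] with P⁻¹ = [[-2, 5], [1, -2]], and B = P·diag(-3, 1)·P⁻¹.
Then B^4 = P·diag(81, 1)·P⁻¹ = [[162, 5], [81, 2]] · [[-2, 5], [1, -2]] = [[-319, 800], [-160, 401]].

[[-319, 800], [-160, 401]]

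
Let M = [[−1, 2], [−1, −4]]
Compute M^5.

[[179, 422], [−211, −454]]

tr M = −5 and det M = 6, so the characteristic polynomial is λ² − (−5)λ + (6) with roots −2 and −3.
Eigenvectors give P = [[2, −1], [−1, 1]] with P⁻¹ = [[1, 1], [1, 2]], and M = P·diag(−2, −3)·P⁻¹.
Then M^5 = P·diag(−32, −243)·P⁻¹ = [[−64, 243], [32, −243]] · [[1, 1], [1, 2]] = [[179, 422], [−211, −454]].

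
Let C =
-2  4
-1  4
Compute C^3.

C^2 = [[0, 8], [-2, 12]]
C^3 = [[-8, 32], [-8, 40]]

[[-8, 32], [-8, 40]]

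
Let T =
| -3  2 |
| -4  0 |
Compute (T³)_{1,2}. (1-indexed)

2

T² = [[1, -6], [12, -8]]
T³ = [[21, 2], [-4, 24]]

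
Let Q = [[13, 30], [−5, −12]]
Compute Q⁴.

[[211, 390], [−65, −114]]

tr Q = 1 and det Q = −6, so the characteristic polynomial is λ² − (1)λ + (−6) with roots 3 and −2.
Eigenvectors give P = [[3, −2], [−1, 1]] with P⁻¹ = [[1, 2], [1, 3]], and Q = P·diag(3, −2)·P⁻¹.
Then Q⁴ = P·diag(81, 16)·P⁻¹ = [[243, −32], [−81, 16]] · [[1, 2], [1, 3]] = [[211, 390], [−65, −114]].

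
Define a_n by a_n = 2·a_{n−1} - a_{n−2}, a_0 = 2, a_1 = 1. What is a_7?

With companion matrix M = [[2, -1], [1, 0]], [a_n, a_{n−1}]ᵀ = M·[a_{n−1}, a_{n−2}]ᵀ, so [a_7, a_6]ᵀ = M^6·[a_1, a_0]ᵀ.
M^6 = [[7, -6], [6, -5]], giving [a_7, a_6]ᵀ = [[-5], [-4]].

-5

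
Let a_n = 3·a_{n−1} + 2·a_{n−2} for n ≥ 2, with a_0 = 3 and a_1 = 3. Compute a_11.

With companion matrix M = [[3, 2], [1, 0]], [a_n, a_{n−1}]ᵀ = M·[a_{n−1}, a_{n−2}]ᵀ, so [a_11, a_10]ᵀ = M¹⁰·[a_1, a_0]ᵀ.
M¹⁰ = [[283667, 159294], [79647, 44726]], giving [a_11, a_10]ᵀ = [[1328883], [373119]].

1328883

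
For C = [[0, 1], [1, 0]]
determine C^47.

[[0, 1], [1, 0]]

C² = I (check: tr C = 0 and det C = -1), so C^47 = C since 47 is odd.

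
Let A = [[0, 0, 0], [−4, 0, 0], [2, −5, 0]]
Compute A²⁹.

[[0, 0, 0], [0, 0, 0], [0, 0, 0]]

A is strictly triangular, hence nilpotent: A³ = 0, so A²⁹ = 0.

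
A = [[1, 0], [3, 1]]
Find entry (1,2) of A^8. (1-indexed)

A = I + N where N = [[0, 0], [3, 0]] is strictly lower-triangular, so N^2 = 0.
(I + N)^8 = I + 8·N = [[1, 0], [24, 1]].

0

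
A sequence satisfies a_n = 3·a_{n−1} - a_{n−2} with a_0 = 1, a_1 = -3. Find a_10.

-22879

With companion matrix M = [[3, -1], [1, 0]], [a_n, a_{n−1}]ᵀ = M·[a_{n−1}, a_{n−2}]ᵀ, so [a_10, a_9]ᵀ = M⁹·[a_1, a_0]ᵀ.
M⁹ = [[6765, -2584], [2584, -987]], giving [a_10, a_9]ᵀ = [[-22879], [-8739]].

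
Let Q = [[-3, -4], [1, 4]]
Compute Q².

[[5, -4], [1, 12]]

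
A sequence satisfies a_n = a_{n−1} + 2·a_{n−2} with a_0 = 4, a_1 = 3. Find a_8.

599

With companion matrix T = [[1, 2], [1, 0]], [a_n, a_{n−1}]ᵀ = T·[a_{n−1}, a_{n−2}]ᵀ, so [a_8, a_7]ᵀ = T^7·[a_1, a_0]ᵀ.
T^7 = [[85, 86], [43, 42]], giving [a_8, a_7]ᵀ = [[599], [297]].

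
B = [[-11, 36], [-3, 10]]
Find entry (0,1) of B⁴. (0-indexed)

-180

tr B = -1 and det B = -2, so the characteristic polynomial is λ² − (-1)λ + (-2) with roots 1 and -2.
Eigenvectors give P = [[3, 4], [1, 1]] with P⁻¹ = [[-1, 4], [1, -3]], and B = P·diag(1, -2)·P⁻¹.
Then B⁴ = P·diag(1, 16)·P⁻¹ = [[3, 64], [1, 16]] · [[-1, 4], [1, -3]] = [[61, -180], [15, -44]].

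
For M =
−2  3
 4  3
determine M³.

M² = [[16, 3], [4, 21]]
M³ = [[−20, 57], [76, 75]]

[[−20, 57], [76, 75]]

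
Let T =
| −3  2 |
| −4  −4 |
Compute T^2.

[[1, −14], [28, 8]]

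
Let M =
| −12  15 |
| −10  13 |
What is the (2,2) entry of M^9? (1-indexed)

60073

tr M = 1 and det M = −6, so the characteristic polynomial is λ² − (1)λ + (−6) with roots 3 and −2.
Eigenvectors give P = [[1, 3], [1, 2]] with P⁻¹ = [[−2, 3], [1, −1]], and M = P·diag(3, −2)·P⁻¹.
Then M^9 = P·diag(19683, −512)·P⁻¹ = [[19683, −1536], [19683, −1024]] · [[−2, 3], [1, −1]] = [[−40902, 60585], [−40390, 60073]].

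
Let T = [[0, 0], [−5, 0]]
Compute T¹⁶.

[[0, 0], [0, 0]]

T is strictly triangular, hence nilpotent: T² = 0, so T¹⁶ = 0.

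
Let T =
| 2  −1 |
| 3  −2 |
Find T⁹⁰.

T² = I (check: tr T = 0 and det T = −1), so T⁹⁰ = I since 90 is even.

[[1, 0], [0, 1]]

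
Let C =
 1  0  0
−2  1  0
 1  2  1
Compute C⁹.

C = I + N where N = [[0, 0, 0], [−2, 0, 0], [1, 2, 0]] is strictly lower-triangular, so N³ = 0.
(I + N)⁹ = I + 9·N + 36·N² = [[1, 0, 0], [−18, 1, 0], [−135, 18, 1]].

[[1, 0, 0], [−18, 1, 0], [−135, 18, 1]]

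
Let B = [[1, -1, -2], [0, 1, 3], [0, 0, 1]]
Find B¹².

[[1, -12, -222], [0, 1, 36], [0, 0, 1]]

B = I + N where N = [[0, -1, -2], [0, 0, 3], [0, 0, 0]] is strictly upper-triangular, so N³ = 0.
(I + N)¹² = I + 12·N + 66·N² = [[1, -12, -222], [0, 1, 36], [0, 0, 1]].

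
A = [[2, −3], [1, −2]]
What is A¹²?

[[1, 0], [0, 1]]

A² = I (check: tr A = 0 and det A = −1), so A¹² = I since 12 is even.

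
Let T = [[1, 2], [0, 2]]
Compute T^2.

[[1, 6], [0, 4]]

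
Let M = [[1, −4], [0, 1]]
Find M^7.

[[1, −28], [0, 1]]

M = I + N where N = [[0, −4], [0, 0]] is strictly upper-triangular, so N^2 = 0.
(I + N)^7 = I + 7·N = [[1, −28], [0, 1]].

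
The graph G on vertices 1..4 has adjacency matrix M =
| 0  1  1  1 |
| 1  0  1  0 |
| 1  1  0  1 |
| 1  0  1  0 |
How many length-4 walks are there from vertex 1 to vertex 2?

9

The number of length-4 walks from vertex 1 to vertex 2 is entry (1,2) of M⁴, where M is the adjacency matrix.
M² = [[3, 1, 2, 1], [1, 2, 1, 2], [2, 1, 3, 1], [1, 2, 1, 2]]
M³ = [[4, 5, 5, 5], [5, 2, 5, 2], [5, 5, 4, 5], [5, 2, 5, 2]]
M⁴ = [[15, 9, 14, 9], [9, 10, 9, 10], [14, 9, 15, 9], [9, 10, 9, 10]]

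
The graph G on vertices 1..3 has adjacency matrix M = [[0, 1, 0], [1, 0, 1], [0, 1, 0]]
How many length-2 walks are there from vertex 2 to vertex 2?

The number of length-2 walks from vertex 2 to vertex 2 is entry (2,2) of M^2, where M is the adjacency matrix.
M^2 = [[1, 0, 1], [0, 2, 0], [1, 0, 1]]

2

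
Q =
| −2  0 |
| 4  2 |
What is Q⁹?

tr Q = 0 and det Q = −4, so the characteristic polynomial is λ² − (0)λ + (−4) with roots 2 and −2.
Eigenvectors give P = [[0, −1], [1, 1]] with P⁻¹ = [[1, 1], [−1, 0]], and Q = P·diag(2, −2)·P⁻¹.
Then Q⁹ = P·diag(512, −512)·P⁻¹ = [[0, 512], [512, −512]] · [[1, 1], [−1, 0]] = [[−512, 0], [1024, 512]].

[[−512, 0], [1024, 512]]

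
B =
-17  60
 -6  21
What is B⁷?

tr B = 4 and det B = 3, so the characteristic polynomial is λ² − (4)λ + (3) with roots 3 and 1.
Eigenvectors give P = [[3, -10], [1, -3]] with P⁻¹ = [[-3, 10], [-1, 3]], and B = P·diag(3, 1)·P⁻¹.
Then B⁷ = P·diag(2187, 1)·P⁻¹ = [[6561, -10], [2187, -3]] · [[-3, 10], [-1, 3]] = [[-19673, 65580], [-6558, 21861]].

[[-19673, 65580], [-6558, 21861]]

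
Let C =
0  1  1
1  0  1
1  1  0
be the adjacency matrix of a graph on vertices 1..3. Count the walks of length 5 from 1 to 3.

The number of length-5 walks from vertex 1 to vertex 3 is entry (1,3) of C⁵, where C is the adjacency matrix.
C² = [[2, 1, 1], [1, 2, 1], [1, 1, 2]]
C³ = [[2, 3, 3], [3, 2, 3], [3, 3, 2]]
C⁴ = [[6, 5, 5], [5, 6, 5], [5, 5, 6]]
C⁵ = [[10, 11, 11], [11, 10, 11], [11, 11, 10]]

11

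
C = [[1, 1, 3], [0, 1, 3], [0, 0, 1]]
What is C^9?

C = I + N where N = [[0, 1, 3], [0, 0, 3], [0, 0, 0]] is strictly upper-triangular, so N^3 = 0.
(I + N)^9 = I + 9·N + 36·N^2 = [[1, 9, 135], [0, 1, 27], [0, 0, 1]].

[[1, 9, 135], [0, 1, 27], [0, 0, 1]]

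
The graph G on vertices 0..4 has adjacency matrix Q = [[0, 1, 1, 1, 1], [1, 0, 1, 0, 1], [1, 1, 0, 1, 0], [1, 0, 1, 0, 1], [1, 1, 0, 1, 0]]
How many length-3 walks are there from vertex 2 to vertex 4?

The number of length-3 walks from vertex 2 to vertex 4 is entry (2,4) of Q³, where Q is the adjacency matrix.
Q² = [[4, 2, 2, 2, 2], [2, 3, 1, 3, 1], [2, 1, 3, 1, 3], [2, 3, 1, 3, 1], [2, 1, 3, 1, 3]]
Q³ = [[8, 8, 8, 8, 8], [8, 4, 8, 4, 8], [8, 8, 4, 8, 4], [8, 4, 8, 4, 8], [8, 8, 4, 8, 4]]

4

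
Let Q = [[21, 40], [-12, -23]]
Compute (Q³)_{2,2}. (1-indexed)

tr Q = -2 and det Q = -3, so the characteristic polynomial is λ² − (-2)λ + (-3) with roots 1 and -3.
Eigenvectors give P = [[-2, -5], [1, 3]] with P⁻¹ = [[-3, -5], [1, 2]], and Q = P·diag(1, -3)·P⁻¹.
Then Q³ = P·diag(1, -27)·P⁻¹ = [[-2, 135], [1, -81]] · [[-3, -5], [1, 2]] = [[141, 280], [-84, -167]].

-167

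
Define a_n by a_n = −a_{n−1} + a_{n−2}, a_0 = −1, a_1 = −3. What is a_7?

−31

With companion matrix A = [[−1, 1], [1, 0]], [a_n, a_{n−1}]ᵀ = A·[a_{n−1}, a_{n−2}]ᵀ, so [a_7, a_6]ᵀ = A^6·[a_1, a_0]ᵀ.
A^6 = [[13, −8], [−8, 5]], giving [a_7, a_6]ᵀ = [[−31], [19]].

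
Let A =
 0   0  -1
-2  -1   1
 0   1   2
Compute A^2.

[[0, -1, -2], [2, 2, 3], [-2, 1, 5]]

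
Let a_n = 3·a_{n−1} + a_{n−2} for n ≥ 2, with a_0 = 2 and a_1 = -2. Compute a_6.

With companion matrix C = [[3, 1], [1, 0]], [a_n, a_{n−1}]ᵀ = C·[a_{n−1}, a_{n−2}]ᵀ, so [a_6, a_5]ᵀ = C⁵·[a_1, a_0]ᵀ.
C⁵ = [[360, 109], [109, 33]], giving [a_6, a_5]ᵀ = [[-502], [-152]].

-502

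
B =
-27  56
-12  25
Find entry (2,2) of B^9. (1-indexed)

118105

tr B = -2 and det B = -3, so the characteristic polynomial is λ² − (-2)λ + (-3) with roots 1 and -3.
Eigenvectors give P = [[2, -7], [1, -3]] with P⁻¹ = [[-3, 7], [-1, 2]], and B = P·diag(1, -3)·P⁻¹.
Then B^9 = P·diag(1, -19683)·P⁻¹ = [[2, 137781], [1, 59049]] · [[-3, 7], [-1, 2]] = [[-137787, 275576], [-59052, 118105]].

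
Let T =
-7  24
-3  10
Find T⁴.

tr T = 3 and det T = 2, so the characteristic polynomial is λ² − (3)λ + (2) with roots 2 and 1.
Eigenvectors give P = [[-8, 3], [-3, 1]] with P⁻¹ = [[1, -3], [3, -8]], and T = P·diag(2, 1)·P⁻¹.
Then T⁴ = P·diag(16, 1)·P⁻¹ = [[-128, 3], [-48, 1]] · [[1, -3], [3, -8]] = [[-119, 360], [-45, 136]].

[[-119, 360], [-45, 136]]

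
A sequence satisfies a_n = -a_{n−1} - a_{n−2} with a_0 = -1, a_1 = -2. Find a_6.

With companion matrix B = [[-1, -1], [1, 0]], [a_n, a_{n−1}]ᵀ = B·[a_{n−1}, a_{n−2}]ᵀ, so [a_6, a_5]ᵀ = B^5·[a_1, a_0]ᵀ.
B^5 = [[0, 1], [-1, -1]], giving [a_6, a_5]ᵀ = [[-1], [3]].

-1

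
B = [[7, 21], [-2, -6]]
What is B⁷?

[[7, 21], [-2, -6]]

B² = B (a projection; rank 1, trace 1), so B⁷ = B.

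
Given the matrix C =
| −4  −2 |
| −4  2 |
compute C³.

C² = [[24, 4], [8, 12]]
C³ = [[−112, −40], [−80, 8]]

[[−112, −40], [−80, 8]]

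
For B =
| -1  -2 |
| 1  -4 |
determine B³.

tr B = -5 and det B = 6, so the characteristic polynomial is λ² − (-5)λ + (6) with roots -2 and -3.
Eigenvectors give P = [[2, 1], [1, 1]] with P⁻¹ = [[1, -1], [-1, 2]], and B = P·diag(-2, -3)·P⁻¹.
Then B³ = P·diag(-8, -27)·P⁻¹ = [[-16, -27], [-8, -27]] · [[1, -1], [-1, 2]] = [[11, -38], [19, -46]].

[[11, -38], [19, -46]]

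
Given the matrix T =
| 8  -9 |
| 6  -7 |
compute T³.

tr T = 1 and det T = -2, so the characteristic polynomial is λ² − (1)λ + (-2) with roots -1 and 2.
Eigenvectors give P = [[1, 3], [1, 2]] with P⁻¹ = [[-2, 3], [1, -1]], and T = P·diag(-1, 2)·P⁻¹.
Then T³ = P·diag(-1, 8)·P⁻¹ = [[-1, 24], [-1, 16]] · [[-2, 3], [1, -1]] = [[26, -27], [18, -19]].

[[26, -27], [18, -19]]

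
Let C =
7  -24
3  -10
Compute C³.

[[55, -168], [21, -64]]

tr C = -3 and det C = 2, so the characteristic polynomial is λ² − (-3)λ + (2) with roots -2 and -1.
Eigenvectors give P = [[-8, 3], [-3, 1]] with P⁻¹ = [[1, -3], [3, -8]], and C = P·diag(-2, -1)·P⁻¹.
Then C³ = P·diag(-8, -1)·P⁻¹ = [[64, -3], [24, -1]] · [[1, -3], [3, -8]] = [[55, -168], [21, -64]].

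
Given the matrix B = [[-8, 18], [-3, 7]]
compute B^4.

[[46, -90], [15, -29]]

tr B = -1 and det B = -2, so the characteristic polynomial is λ² − (-1)λ + (-2) with roots 1 and -2.
Eigenvectors give P = [[2, 3], [1, 1]] with P⁻¹ = [[-1, 3], [1, -2]], and B = P·diag(1, -2)·P⁻¹.
Then B^4 = P·diag(1, 16)·P⁻¹ = [[2, 48], [1, 16]] · [[-1, 3], [1, -2]] = [[46, -90], [15, -29]].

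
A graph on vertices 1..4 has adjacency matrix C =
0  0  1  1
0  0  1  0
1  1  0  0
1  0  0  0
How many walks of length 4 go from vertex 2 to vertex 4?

The number of length-4 walks from vertex 2 to vertex 4 is entry (2,4) of C⁴, where C is the adjacency matrix.
C² = [[2, 1, 0, 0], [1, 1, 0, 0], [0, 0, 2, 1], [0, 0, 1, 1]]
C³ = [[0, 0, 3, 2], [0, 0, 2, 1], [3, 2, 0, 0], [2, 1, 0, 0]]
C⁴ = [[5, 3, 0, 0], [3, 2, 0, 0], [0, 0, 5, 3], [0, 0, 3, 2]]

0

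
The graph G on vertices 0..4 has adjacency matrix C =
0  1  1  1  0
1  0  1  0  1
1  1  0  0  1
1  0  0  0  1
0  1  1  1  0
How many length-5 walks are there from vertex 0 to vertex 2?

The number of length-5 walks from vertex 0 to vertex 2 is entry (0,2) of C⁵, where C is the adjacency matrix.
C² = [[3, 1, 1, 0, 3], [1, 3, 2, 2, 1], [1, 2, 3, 2, 1], [0, 2, 2, 2, 0], [3, 1, 1, 0, 3]]
C³ = [[2, 7, 7, 6, 2], [7, 4, 5, 2, 7], [7, 5, 4, 2, 7], [6, 2, 2, 0, 6], [2, 7, 7, 6, 2]]
C⁴ = [[20, 11, 11, 4, 20], [11, 19, 18, 14, 11], [11, 18, 19, 14, 11], [4, 14, 14, 12, 4], [20, 11, 11, 4, 20]]
C⁵ = [[26, 51, 51, 40, 26], [51, 40, 41, 22, 51], [51, 41, 40, 22, 51], [40, 22, 22, 8, 40], [26, 51, 51, 40, 26]]

51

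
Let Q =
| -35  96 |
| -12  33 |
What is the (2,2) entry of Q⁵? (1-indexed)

tr Q = -2 and det Q = -3, so the characteristic polynomial is λ² − (-2)λ + (-3) with roots 1 and -3.
Eigenvectors give P = [[-8, 3], [-3, 1]] with P⁻¹ = [[1, -3], [3, -8]], and Q = P·diag(1, -3)·P⁻¹.
Then Q⁵ = P·diag(1, -243)·P⁻¹ = [[-8, -729], [-3, -243]] · [[1, -3], [3, -8]] = [[-2195, 5856], [-732, 1953]].

1953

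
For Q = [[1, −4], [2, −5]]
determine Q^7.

[[2185, −4372], [2186, −4373]]

tr Q = −4 and det Q = 3, so the characteristic polynomial is λ² − (−4)λ + (3) with roots −3 and −1.
Eigenvectors give P = [[−1, 2], [−1, 1]] with P⁻¹ = [[1, −2], [1, −1]], and Q = P·diag(−3, −1)·P⁻¹.
Then Q^7 = P·diag(−2187, −1)·P⁻¹ = [[2187, −2], [2187, −1]] · [[1, −2], [1, −1]] = [[2185, −4372], [2186, −4373]].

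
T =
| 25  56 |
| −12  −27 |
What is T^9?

[[118105, 275576], [−59052, −137787]]

tr T = −2 and det T = −3, so the characteristic polynomial is λ² − (−2)λ + (−3) with roots −3 and 1.
Eigenvectors give P = [[−2, 7], [1, −3]] with P⁻¹ = [[3, 7], [1, 2]], and T = P·diag(−3, 1)·P⁻¹.
Then T^9 = P·diag(−19683, 1)·P⁻¹ = [[39366, 7], [−19683, −3]] · [[3, 7], [1, 2]] = [[118105, 275576], [−59052, −137787]].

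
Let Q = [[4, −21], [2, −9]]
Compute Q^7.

tr Q = −5 and det Q = 6, so the characteristic polynomial is λ² − (−5)λ + (6) with roots −3 and −2.
Eigenvectors give P = [[3, 7], [1, 2]] with P⁻¹ = [[−2, 7], [1, −3]], and Q = P·diag(−3, −2)·P⁻¹.
Then Q^7 = P·diag(−2187, −128)·P⁻¹ = [[−6561, −896], [−2187, −256]] · [[−2, 7], [1, −3]] = [[12226, −43239], [4118, −14541]].

[[12226, −43239], [4118, −14541]]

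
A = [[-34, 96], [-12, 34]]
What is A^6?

[[64, 0], [0, 64]]

tr A = 0 and det A = -4, so the characteristic polynomial is λ² − (0)λ + (-4) with roots 2 and -2.
Eigenvectors give P = [[-8, 3], [-3, 1]] with P⁻¹ = [[1, -3], [3, -8]], and A = P·diag(2, -2)·P⁻¹.
Then A^6 = P·diag(64, 64)·P⁻¹ = [[-512, 192], [-192, 64]] · [[1, -3], [3, -8]] = [[64, 0], [0, 64]].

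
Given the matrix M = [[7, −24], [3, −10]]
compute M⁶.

tr M = −3 and det M = 2, so the characteristic polynomial is λ² − (−3)λ + (2) with roots −1 and −2.
Eigenvectors give P = [[3, −8], [1, −3]] with P⁻¹ = [[3, −8], [1, −3]], and M = P·diag(−1, −2)·P⁻¹.
Then M⁶ = P·diag(1, 64)·P⁻¹ = [[3, −512], [1, −192]] · [[3, −8], [1, −3]] = [[−503, 1512], [−189, 568]].

[[−503, 1512], [−189, 568]]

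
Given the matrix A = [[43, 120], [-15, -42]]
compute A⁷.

tr A = 1 and det A = -6, so the characteristic polynomial is λ² − (1)λ + (-6) with roots -2 and 3.
Eigenvectors give P = [[-8, 3], [3, -1]] with P⁻¹ = [[1, 3], [3, 8]], and A = P·diag(-2, 3)·P⁻¹.
Then A⁷ = P·diag(-128, 2187)·P⁻¹ = [[1024, 6561], [-384, -2187]] · [[1, 3], [3, 8]] = [[20707, 55560], [-6945, -18648]].

[[20707, 55560], [-6945, -18648]]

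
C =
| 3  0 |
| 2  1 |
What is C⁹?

tr C = 4 and det C = 3, so the characteristic polynomial is λ² − (4)λ + (3) with roots 3 and 1.
Eigenvectors give P = [[1, 0], [1, −1]] with P⁻¹ = [[1, 0], [1, −1]], and C = P·diag(3, 1)·P⁻¹.
Then C⁹ = P·diag(19683, 1)·P⁻¹ = [[19683, 0], [19683, −1]] · [[1, 0], [1, −1]] = [[19683, 0], [19682, 1]].

[[19683, 0], [19682, 1]]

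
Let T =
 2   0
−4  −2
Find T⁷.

tr T = 0 and det T = −4, so the characteristic polynomial is λ² − (0)λ + (−4) with roots 2 and −2.
Eigenvectors give P = [[−1, 0], [1, 1]] with P⁻¹ = [[−1, 0], [1, 1]], and T = P·diag(2, −2)·P⁻¹.
Then T⁷ = P·diag(128, −128)·P⁻¹ = [[−128, 0], [128, −128]] · [[−1, 0], [1, 1]] = [[128, 0], [−256, −128]].

[[128, 0], [−256, −128]]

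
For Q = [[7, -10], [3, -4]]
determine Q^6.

tr Q = 3 and det Q = 2, so the characteristic polynomial is λ² − (3)λ + (2) with roots 2 and 1.
Eigenvectors give P = [[2, -5], [1, -3]] with P⁻¹ = [[3, -5], [1, -2]], and Q = P·diag(2, 1)·P⁻¹.
Then Q^6 = P·diag(64, 1)·P⁻¹ = [[128, -5], [64, -3]] · [[3, -5], [1, -2]] = [[379, -630], [189, -314]].

[[379, -630], [189, -314]]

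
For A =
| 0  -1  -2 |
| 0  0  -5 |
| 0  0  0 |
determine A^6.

[[0, 0, 0], [0, 0, 0], [0, 0, 0]]

A is strictly triangular, hence nilpotent: A^3 = 0, so A^6 = 0.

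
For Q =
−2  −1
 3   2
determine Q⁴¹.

Q² = I (check: tr Q = 0 and det Q = −1), so Q⁴¹ = Q since 41 is odd.

[[−2, −1], [3, 2]]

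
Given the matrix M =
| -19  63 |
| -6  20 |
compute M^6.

tr M = 1 and det M = -2, so the characteristic polynomial is λ² − (1)λ + (-2) with roots -1 and 2.
Eigenvectors give P = [[7, 3], [2, 1]] with P⁻¹ = [[1, -3], [-2, 7]], and M = P·diag(-1, 2)·P⁻¹.
Then M^6 = P·diag(1, 64)·P⁻¹ = [[7, 192], [2, 64]] · [[1, -3], [-2, 7]] = [[-377, 1323], [-126, 442]].

[[-377, 1323], [-126, 442]]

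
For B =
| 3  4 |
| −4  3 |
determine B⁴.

[[−527, −336], [336, −527]]

B² = [[−7, 24], [−24, −7]]
B³ = [[−117, 44], [−44, −117]]
B⁴ = [[−527, −336], [336, −527]]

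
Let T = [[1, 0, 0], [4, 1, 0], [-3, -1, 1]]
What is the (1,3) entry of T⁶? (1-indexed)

0

T = I + N where N = [[0, 0, 0], [4, 0, 0], [-3, -1, 0]] is strictly lower-triangular, so N³ = 0.
(I + N)⁶ = I + 6·N + 15·N² = [[1, 0, 0], [24, 1, 0], [-78, -6, 1]].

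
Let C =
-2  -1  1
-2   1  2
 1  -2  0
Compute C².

[[7, -1, -4], [4, -1, 0], [2, -3, -3]]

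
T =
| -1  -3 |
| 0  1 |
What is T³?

T² = [[1, 0], [0, 1]]
T³ = [[-1, -3], [0, 1]]

[[-1, -3], [0, 1]]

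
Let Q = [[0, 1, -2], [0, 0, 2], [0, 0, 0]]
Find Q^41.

Q is strictly triangular, hence nilpotent: Q^3 = 0, so Q^41 = 0.

[[0, 0, 0], [0, 0, 0], [0, 0, 0]]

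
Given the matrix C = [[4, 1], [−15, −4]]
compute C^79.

[[4, 1], [−15, −4]]

C² = I (check: tr C = 0 and det C = −1), so C^79 = C since 79 is odd.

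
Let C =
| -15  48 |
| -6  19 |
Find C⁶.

tr C = 4 and det C = 3, so the characteristic polynomial is λ² − (4)λ + (3) with roots 1 and 3.
Eigenvectors give P = [[-3, -8], [-1, -3]] with P⁻¹ = [[-3, 8], [1, -3]], and C = P·diag(1, 3)·P⁻¹.
Then C⁶ = P·diag(1, 729)·P⁻¹ = [[-3, -5832], [-1, -2187]] · [[-3, 8], [1, -3]] = [[-5823, 17472], [-2184, 6553]].

[[-5823, 17472], [-2184, 6553]]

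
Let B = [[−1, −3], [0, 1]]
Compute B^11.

[[−1, −3], [0, 1]]

B² = I (check: tr B = 0 and det B = −1), so B^11 = B since 11 is odd.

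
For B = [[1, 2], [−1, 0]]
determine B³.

[[−3, −2], [1, −2]]

B² = [[−1, 2], [−1, −2]]
B³ = [[−3, −2], [1, −2]]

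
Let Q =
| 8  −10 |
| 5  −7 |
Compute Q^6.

tr Q = 1 and det Q = −6, so the characteristic polynomial is λ² − (1)λ + (−6) with roots −2 and 3.
Eigenvectors give P = [[−1, −2], [−1, −1]] with P⁻¹ = [[1, −2], [−1, 1]], and Q = P·diag(−2, 3)·P⁻¹.
Then Q^6 = P·diag(64, 729)·P⁻¹ = [[−64, −1458], [−64, −729]] · [[1, −2], [−1, 1]] = [[1394, −1330], [665, −601]].

[[1394, −1330], [665, −601]]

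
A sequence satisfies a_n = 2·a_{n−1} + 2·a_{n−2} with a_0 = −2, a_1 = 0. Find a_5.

With companion matrix T = [[2, 2], [1, 0]], [a_n, a_{n−1}]ᵀ = T·[a_{n−1}, a_{n−2}]ᵀ, so [a_5, a_4]ᵀ = T⁴·[a_1, a_0]ᵀ.
T⁴ = [[44, 32], [16, 12]], giving [a_5, a_4]ᵀ = [[−64], [−24]].

−64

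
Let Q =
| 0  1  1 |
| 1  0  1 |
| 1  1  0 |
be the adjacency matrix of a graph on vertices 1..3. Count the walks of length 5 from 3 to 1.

11

The number of length-5 walks from vertex 3 to vertex 1 is entry (3,1) of Q⁵, where Q is the adjacency matrix.
Q² = [[2, 1, 1], [1, 2, 1], [1, 1, 2]]
Q³ = [[2, 3, 3], [3, 2, 3], [3, 3, 2]]
Q⁴ = [[6, 5, 5], [5, 6, 5], [5, 5, 6]]
Q⁵ = [[10, 11, 11], [11, 10, 11], [11, 11, 10]]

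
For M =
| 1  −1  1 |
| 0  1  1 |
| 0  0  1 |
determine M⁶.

M = I + N where N = [[0, −1, 1], [0, 0, 1], [0, 0, 0]] is strictly upper-triangular, so N³ = 0.
(I + N)⁶ = I + 6·N + 15·N² = [[1, −6, −9], [0, 1, 6], [0, 0, 1]].

[[1, −6, −9], [0, 1, 6], [0, 0, 1]]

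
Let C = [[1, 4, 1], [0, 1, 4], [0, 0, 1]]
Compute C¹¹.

[[1, 44, 891], [0, 1, 44], [0, 0, 1]]

C = I + N where N = [[0, 4, 1], [0, 0, 4], [0, 0, 0]] is strictly upper-triangular, so N³ = 0.
(I + N)¹¹ = I + 11·N + 55·N² = [[1, 44, 891], [0, 1, 44], [0, 0, 1]].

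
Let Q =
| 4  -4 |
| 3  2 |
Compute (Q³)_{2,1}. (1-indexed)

Q² = [[4, -24], [18, -8]]
Q³ = [[-56, -64], [48, -88]]

48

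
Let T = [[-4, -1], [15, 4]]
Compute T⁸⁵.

[[-4, -1], [15, 4]]

T² = I (check: tr T = 0 and det T = -1), so T⁸⁵ = T since 85 is odd.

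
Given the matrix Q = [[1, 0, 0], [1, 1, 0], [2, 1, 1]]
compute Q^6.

[[1, 0, 0], [6, 1, 0], [27, 6, 1]]

Q = I + N where N = [[0, 0, 0], [1, 0, 0], [2, 1, 0]] is strictly lower-triangular, so N^3 = 0.
(I + N)^6 = I + 6·N + 15·N^2 = [[1, 0, 0], [6, 1, 0], [27, 6, 1]].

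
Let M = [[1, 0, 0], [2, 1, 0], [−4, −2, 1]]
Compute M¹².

[[1, 0, 0], [24, 1, 0], [−312, −24, 1]]

M = I + N where N = [[0, 0, 0], [2, 0, 0], [−4, −2, 0]] is strictly lower-triangular, so N³ = 0.
(I + N)¹² = I + 12·N + 66·N² = [[1, 0, 0], [24, 1, 0], [−312, −24, 1]].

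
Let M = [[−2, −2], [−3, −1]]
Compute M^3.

M^2 = [[10, 6], [9, 7]]
M^3 = [[−38, −26], [−39, −25]]

[[−38, −26], [−39, −25]]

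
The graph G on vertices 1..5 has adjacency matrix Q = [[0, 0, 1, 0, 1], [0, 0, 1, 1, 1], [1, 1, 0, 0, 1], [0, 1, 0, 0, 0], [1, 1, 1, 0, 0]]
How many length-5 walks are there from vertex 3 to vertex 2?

37

The number of length-5 walks from vertex 3 to vertex 2 is entry (3,2) of Q⁵, where Q is the adjacency matrix.
Q² = [[2, 2, 1, 0, 1], [2, 3, 1, 0, 1], [1, 1, 3, 1, 2], [0, 0, 1, 1, 1], [1, 1, 2, 1, 3]]
Q³ = [[2, 2, 5, 2, 5], [2, 2, 6, 3, 6], [5, 6, 4, 1, 5], [2, 3, 1, 0, 1], [5, 6, 5, 1, 4]]
Q⁴ = [[10, 12, 9, 2, 9], [12, 15, 10, 2, 10], [9, 10, 16, 6, 15], [2, 2, 6, 3, 6], [9, 10, 15, 6, 16]]
Q⁵ = [[18, 20, 31, 12, 31], [20, 22, 37, 15, 37], [31, 37, 34, 10, 35], [12, 15, 10, 2, 10], [31, 37, 35, 10, 34]]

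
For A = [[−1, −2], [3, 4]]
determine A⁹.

[[−1021, −1022], [1533, 1534]]

tr A = 3 and det A = 2, so the characteristic polynomial is λ² − (3)λ + (2) with roots 2 and 1.
Eigenvectors give P = [[−2, 1], [3, −1]] with P⁻¹ = [[1, 1], [3, 2]], and A = P·diag(2, 1)·P⁻¹.
Then A⁹ = P·diag(512, 1)·P⁻¹ = [[−1024, 1], [1536, −1]] · [[1, 1], [3, 2]] = [[−1021, −1022], [1533, 1534]].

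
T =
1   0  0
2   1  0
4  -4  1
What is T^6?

[[1, 0, 0], [12, 1, 0], [-96, -24, 1]]

T = I + N where N = [[0, 0, 0], [2, 0, 0], [4, -4, 0]] is strictly lower-triangular, so N^3 = 0.
(I + N)^6 = I + 6·N + 15·N^2 = [[1, 0, 0], [12, 1, 0], [-96, -24, 1]].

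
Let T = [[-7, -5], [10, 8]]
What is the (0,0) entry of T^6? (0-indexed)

tr T = 1 and det T = -6, so the characteristic polynomial is λ² − (1)λ + (-6) with roots 3 and -2.
Eigenvectors give P = [[-1, -1], [2, 1]] with P⁻¹ = [[1, 1], [-2, -1]], and T = P·diag(3, -2)·P⁻¹.
Then T^6 = P·diag(729, 64)·P⁻¹ = [[-729, -64], [1458, 64]] · [[1, 1], [-2, -1]] = [[-601, -665], [1330, 1394]].

-601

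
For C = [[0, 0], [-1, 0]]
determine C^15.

C is strictly triangular, hence nilpotent: C^2 = 0, so C^15 = 0.

[[0, 0], [0, 0]]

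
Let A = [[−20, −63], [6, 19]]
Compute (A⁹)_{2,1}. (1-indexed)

1026

tr A = −1 and det A = −2, so the characteristic polynomial is λ² − (−1)λ + (−2) with roots −2 and 1.
Eigenvectors give P = [[7, −3], [−2, 1]] with P⁻¹ = [[1, 3], [2, 7]], and A = P·diag(−2, 1)·P⁻¹.
Then A⁹ = P·diag(−512, 1)·P⁻¹ = [[−3584, −3], [1024, 1]] · [[1, 3], [2, 7]] = [[−3590, −10773], [1026, 3079]].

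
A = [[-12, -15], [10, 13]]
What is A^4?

tr A = 1 and det A = -6, so the characteristic polynomial is λ² − (1)λ + (-6) with roots 3 and -2.
Eigenvectors give P = [[-1, -3], [1, 2]] with P⁻¹ = [[2, 3], [-1, -1]], and A = P·diag(3, -2)·P⁻¹.
Then A^4 = P·diag(81, 16)·P⁻¹ = [[-81, -48], [81, 32]] · [[2, 3], [-1, -1]] = [[-114, -195], [130, 211]].

[[-114, -195], [130, 211]]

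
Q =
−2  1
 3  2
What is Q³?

[[−14, 7], [21, 14]]

Q² = [[7, 0], [0, 7]]
Q³ = [[−14, 7], [21, 14]]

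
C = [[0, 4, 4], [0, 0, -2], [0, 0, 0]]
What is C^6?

[[0, 0, 0], [0, 0, 0], [0, 0, 0]]

C is strictly triangular, hence nilpotent: C^3 = 0, so C^6 = 0.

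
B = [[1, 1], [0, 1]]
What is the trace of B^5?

B = I + N where N = [[0, 1], [0, 0]] is strictly upper-triangular, so N^2 = 0.
(I + N)^5 = I + 5·N = [[1, 5], [0, 1]].

2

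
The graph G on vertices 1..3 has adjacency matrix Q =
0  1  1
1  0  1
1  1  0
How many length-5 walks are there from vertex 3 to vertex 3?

The number of length-5 walks from vertex 3 to vertex 3 is entry (3,3) of Q⁵, where Q is the adjacency matrix.
Q² = [[2, 1, 1], [1, 2, 1], [1, 1, 2]]
Q³ = [[2, 3, 3], [3, 2, 3], [3, 3, 2]]
Q⁴ = [[6, 5, 5], [5, 6, 5], [5, 5, 6]]
Q⁵ = [[10, 11, 11], [11, 10, 11], [11, 11, 10]]

10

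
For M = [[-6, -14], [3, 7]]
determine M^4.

[[-6, -14], [3, 7]]

M² = M (a projection; rank 1, trace 1), so M^4 = M.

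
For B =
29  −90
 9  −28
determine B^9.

[[5129, −15390], [1539, −4618]]

tr B = 1 and det B = −2, so the characteristic polynomial is λ² − (1)λ + (−2) with roots 2 and −1.
Eigenvectors give P = [[10, 3], [3, 1]] with P⁻¹ = [[1, −3], [−3, 10]], and B = P·diag(2, −1)·P⁻¹.
Then B^9 = P·diag(512, −1)·P⁻¹ = [[5120, −3], [1536, −1]] · [[1, −3], [−3, 10]] = [[5129, −15390], [1539, −4618]].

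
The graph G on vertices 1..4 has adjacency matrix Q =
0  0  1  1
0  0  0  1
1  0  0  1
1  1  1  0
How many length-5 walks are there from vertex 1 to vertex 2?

6

The number of length-5 walks from vertex 1 to vertex 2 is entry (1,2) of Q^5, where Q is the adjacency matrix.
Q^2 = [[2, 1, 1, 1], [1, 1, 1, 0], [1, 1, 2, 1], [1, 0, 1, 3]]
Q^3 = [[2, 1, 3, 4], [1, 0, 1, 3], [3, 1, 2, 4], [4, 3, 4, 2]]
Q^4 = [[7, 4, 6, 6], [4, 3, 4, 2], [6, 4, 7, 6], [6, 2, 6, 11]]
Q^5 = [[12, 6, 13, 17], [6, 2, 6, 11], [13, 6, 12, 17], [17, 11, 17, 14]]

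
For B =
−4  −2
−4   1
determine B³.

B² = [[24, 6], [12, 9]]
B³ = [[−120, −42], [−84, −15]]

[[−120, −42], [−84, −15]]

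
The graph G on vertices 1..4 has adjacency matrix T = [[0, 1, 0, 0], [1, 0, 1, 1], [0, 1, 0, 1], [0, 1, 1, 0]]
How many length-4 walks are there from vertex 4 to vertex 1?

4

The number of length-4 walks from vertex 4 to vertex 1 is entry (4,1) of T^4, where T is the adjacency matrix.
T^2 = [[1, 0, 1, 1], [0, 3, 1, 1], [1, 1, 2, 1], [1, 1, 1, 2]]
T^3 = [[0, 3, 1, 1], [3, 2, 4, 4], [1, 4, 2, 3], [1, 4, 3, 2]]
T^4 = [[3, 2, 4, 4], [2, 11, 6, 6], [4, 6, 7, 6], [4, 6, 6, 7]]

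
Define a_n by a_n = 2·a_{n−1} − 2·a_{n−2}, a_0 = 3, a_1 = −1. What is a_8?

With companion matrix T = [[2, −2], [1, 0]], [a_n, a_{n−1}]ᵀ = T·[a_{n−1}, a_{n−2}]ᵀ, so [a_8, a_7]ᵀ = T^7·[a_1, a_0]ᵀ.
T^7 = [[0, 16], [−8, 16]], giving [a_8, a_7]ᵀ = [[48], [56]].

48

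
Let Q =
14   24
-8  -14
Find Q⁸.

tr Q = 0 and det Q = -4, so the characteristic polynomial is λ² − (0)λ + (-4) with roots 2 and -2.
Eigenvectors give P = [[-2, -3], [1, 2]] with P⁻¹ = [[-2, -3], [1, 2]], and Q = P·diag(2, -2)·P⁻¹.
Then Q⁸ = P·diag(256, 256)·P⁻¹ = [[-512, -768], [256, 512]] · [[-2, -3], [1, 2]] = [[256, 0], [0, 256]].

[[256, 0], [0, 256]]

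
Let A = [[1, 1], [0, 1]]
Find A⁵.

A = I + N where N = [[0, 1], [0, 0]] is strictly upper-triangular, so N² = 0.
(I + N)⁵ = I + 5·N = [[1, 5], [0, 1]].

[[1, 5], [0, 1]]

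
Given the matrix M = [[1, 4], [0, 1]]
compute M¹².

[[1, 48], [0, 1]]

M = I + N where N = [[0, 4], [0, 0]] is strictly upper-triangular, so N² = 0.
(I + N)¹² = I + 12·N = [[1, 48], [0, 1]].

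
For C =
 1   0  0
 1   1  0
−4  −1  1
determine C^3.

C = I + N where N = [[0, 0, 0], [1, 0, 0], [−4, −1, 0]] is strictly lower-triangular, so N^3 = 0.
(I + N)^3 = I + 3·N + 3·N^2 = [[1, 0, 0], [3, 1, 0], [−15, −3, 1]].

[[1, 0, 0], [3, 1, 0], [−15, −3, 1]]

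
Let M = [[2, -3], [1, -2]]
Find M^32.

M² = I (check: tr M = 0 and det M = -1), so M^32 = I since 32 is even.

[[1, 0], [0, 1]]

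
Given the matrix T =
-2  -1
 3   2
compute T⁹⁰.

[[1, 0], [0, 1]]

T² = I (check: tr T = 0 and det T = -1), so T⁹⁰ = I since 90 is even.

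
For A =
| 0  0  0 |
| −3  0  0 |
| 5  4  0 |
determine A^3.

A is strictly triangular, hence nilpotent: A^3 = 0, so A^3 = 0.

[[0, 0, 0], [0, 0, 0], [0, 0, 0]]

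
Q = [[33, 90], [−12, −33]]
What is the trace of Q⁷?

tr Q = 0 and det Q = −9, so the characteristic polynomial is λ² − (0)λ + (−9) with roots −3 and 3.
Eigenvectors give P = [[5, −3], [−2, 1]] with P⁻¹ = [[−1, −3], [−2, −5]], and Q = P·diag(−3, 3)·P⁻¹.
Then Q⁷ = P·diag(−2187, 2187)·P⁻¹ = [[−10935, −6561], [4374, 2187]] · [[−1, −3], [−2, −5]] = [[24057, 65610], [−8748, −24057]].

0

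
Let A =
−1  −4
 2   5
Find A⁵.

tr A = 4 and det A = 3, so the characteristic polynomial is λ² − (4)λ + (3) with roots 1 and 3.
Eigenvectors give P = [[2, 1], [−1, −1]] with P⁻¹ = [[1, 1], [−1, −2]], and A = P·diag(1, 3)·P⁻¹.
Then A⁵ = P·diag(1, 243)·P⁻¹ = [[2, 243], [−1, −243]] · [[1, 1], [−1, −2]] = [[−241, −484], [242, 485]].

[[−241, −484], [242, 485]]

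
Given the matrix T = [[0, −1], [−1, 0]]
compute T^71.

T² = I (check: tr T = 0 and det T = −1), so T^71 = T since 71 is odd.

[[0, −1], [−1, 0]]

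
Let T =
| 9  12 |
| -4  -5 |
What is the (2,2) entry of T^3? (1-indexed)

tr T = 4 and det T = 3, so the characteristic polynomial is λ² − (4)λ + (3) with roots 3 and 1.
Eigenvectors give P = [[-2, -3], [1, 2]] with P⁻¹ = [[-2, -3], [1, 2]], and T = P·diag(3, 1)·P⁻¹.
Then T^3 = P·diag(27, 1)·P⁻¹ = [[-54, -3], [27, 2]] · [[-2, -3], [1, 2]] = [[105, 156], [-52, -77]].

-77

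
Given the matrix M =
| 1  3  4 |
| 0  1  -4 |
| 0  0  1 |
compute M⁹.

[[1, 27, -396], [0, 1, -36], [0, 0, 1]]

M = I + N where N = [[0, 3, 4], [0, 0, -4], [0, 0, 0]] is strictly upper-triangular, so N³ = 0.
(I + N)⁹ = I + 9·N + 36·N² = [[1, 27, -396], [0, 1, -36], [0, 0, 1]].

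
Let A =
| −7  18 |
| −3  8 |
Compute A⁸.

[[−509, 1530], [−255, 766]]

tr A = 1 and det A = −2, so the characteristic polynomial is λ² − (1)λ + (−2) with roots −1 and 2.
Eigenvectors give P = [[3, −2], [1, −1]] with P⁻¹ = [[1, −2], [1, −3]], and A = P·diag(−1, 2)·P⁻¹.
Then A⁸ = P·diag(1, 256)·P⁻¹ = [[3, −512], [1, −256]] · [[1, −2], [1, −3]] = [[−509, 1530], [−255, 766]].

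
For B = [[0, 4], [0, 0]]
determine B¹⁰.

[[0, 0], [0, 0]]

B is strictly triangular, hence nilpotent: B² = 0, so B¹⁰ = 0.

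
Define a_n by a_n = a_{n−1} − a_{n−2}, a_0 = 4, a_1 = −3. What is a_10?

3

With companion matrix A = [[1, −1], [1, 0]], [a_n, a_{n−1}]ᵀ = A·[a_{n−1}, a_{n−2}]ᵀ, so [a_10, a_9]ᵀ = A⁹·[a_1, a_0]ᵀ.
A⁹ = [[−1, 0], [0, −1]], giving [a_10, a_9]ᵀ = [[3], [−4]].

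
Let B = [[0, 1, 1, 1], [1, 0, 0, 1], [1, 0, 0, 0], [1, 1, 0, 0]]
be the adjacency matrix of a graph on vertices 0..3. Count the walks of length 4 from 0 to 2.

The number of length-4 walks from vertex 0 to vertex 2 is entry (0,2) of B⁴, where B is the adjacency matrix.
B² = [[3, 1, 0, 1], [1, 2, 1, 1], [0, 1, 1, 1], [1, 1, 1, 2]]
B³ = [[2, 4, 3, 4], [4, 2, 1, 3], [3, 1, 0, 1], [4, 3, 1, 2]]
B⁴ = [[11, 6, 2, 6], [6, 7, 4, 6], [2, 4, 3, 4], [6, 6, 4, 7]]

2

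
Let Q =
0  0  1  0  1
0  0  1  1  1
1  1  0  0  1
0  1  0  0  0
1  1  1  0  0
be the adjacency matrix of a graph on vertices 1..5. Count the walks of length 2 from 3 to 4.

The number of length-2 walks from vertex 3 to vertex 4 is entry (3,4) of Q^2, where Q is the adjacency matrix.
Q^2 = [[2, 2, 1, 0, 1], [2, 3, 1, 0, 1], [1, 1, 3, 1, 2], [0, 0, 1, 1, 1], [1, 1, 2, 1, 3]]

1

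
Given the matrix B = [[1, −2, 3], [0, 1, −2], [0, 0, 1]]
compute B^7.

B = I + N where N = [[0, −2, 3], [0, 0, −2], [0, 0, 0]] is strictly upper-triangular, so N^3 = 0.
(I + N)^7 = I + 7·N + 21·N^2 = [[1, −14, 105], [0, 1, −14], [0, 0, 1]].

[[1, −14, 105], [0, 1, −14], [0, 0, 1]]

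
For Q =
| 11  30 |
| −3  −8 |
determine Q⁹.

[[5111, 15330], [−1533, −4598]]

tr Q = 3 and det Q = 2, so the characteristic polynomial is λ² − (3)λ + (2) with roots 2 and 1.
Eigenvectors give P = [[10, −3], [−3, 1]] with P⁻¹ = [[1, 3], [3, 10]], and Q = P·diag(2, 1)·P⁻¹.
Then Q⁹ = P·diag(512, 1)·P⁻¹ = [[5120, −3], [−1536, 1]] · [[1, 3], [3, 10]] = [[5111, 15330], [−1533, −4598]].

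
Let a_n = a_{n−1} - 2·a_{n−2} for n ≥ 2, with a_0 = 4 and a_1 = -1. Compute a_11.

With companion matrix T = [[1, -2], [1, 0]], [a_n, a_{n−1}]ᵀ = T·[a_{n−1}, a_{n−2}]ᵀ, so [a_11, a_10]ᵀ = T^10·[a_1, a_0]ᵀ.
T^10 = [[23, 22], [-11, 34]], giving [a_11, a_10]ᵀ = [[65], [147]].

65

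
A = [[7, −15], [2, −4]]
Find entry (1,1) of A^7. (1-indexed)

763

tr A = 3 and det A = 2, so the characteristic polynomial is λ² − (3)λ + (2) with roots 1 and 2.
Eigenvectors give P = [[−5, 3], [−2, 1]] with P⁻¹ = [[1, −3], [2, −5]], and A = P·diag(1, 2)·P⁻¹.
Then A^7 = P·diag(1, 128)·P⁻¹ = [[−5, 384], [−2, 128]] · [[1, −3], [2, −5]] = [[763, −1905], [254, −634]].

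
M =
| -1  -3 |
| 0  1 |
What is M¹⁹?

M² = I (check: tr M = 0 and det M = -1), so M¹⁹ = M since 19 is odd.

[[-1, -3], [0, 1]]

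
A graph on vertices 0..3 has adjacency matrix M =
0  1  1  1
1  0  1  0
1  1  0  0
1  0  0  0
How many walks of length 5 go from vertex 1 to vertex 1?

12

The number of length-5 walks from vertex 1 to vertex 1 is entry (1,1) of M^5, where M is the adjacency matrix.
M^2 = [[3, 1, 1, 0], [1, 2, 1, 1], [1, 1, 2, 1], [0, 1, 1, 1]]
M^3 = [[2, 4, 4, 3], [4, 2, 3, 1], [4, 3, 2, 1], [3, 1, 1, 0]]
M^4 = [[11, 6, 6, 2], [6, 7, 6, 4], [6, 6, 7, 4], [2, 4, 4, 3]]
M^5 = [[14, 17, 17, 11], [17, 12, 13, 6], [17, 13, 12, 6], [11, 6, 6, 2]]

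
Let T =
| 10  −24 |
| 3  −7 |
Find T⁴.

[[136, −360], [45, −119]]

tr T = 3 and det T = 2, so the characteristic polynomial is λ² − (3)λ + (2) with roots 2 and 1.
Eigenvectors give P = [[3, −8], [1, −3]] with P⁻¹ = [[3, −8], [1, −3]], and T = P·diag(2, 1)·P⁻¹.
Then T⁴ = P·diag(16, 1)·P⁻¹ = [[48, −8], [16, −3]] · [[3, −8], [1, −3]] = [[136, −360], [45, −119]].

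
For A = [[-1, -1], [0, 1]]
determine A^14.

A² = I (check: tr A = 0 and det A = -1), so A^14 = I since 14 is even.

[[1, 0], [0, 1]]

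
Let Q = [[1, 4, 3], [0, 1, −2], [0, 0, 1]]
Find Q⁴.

[[1, 16, −36], [0, 1, −8], [0, 0, 1]]

Q = I + N where N = [[0, 4, 3], [0, 0, −2], [0, 0, 0]] is strictly upper-triangular, so N³ = 0.
(I + N)⁴ = I + 4·N + 6·N² = [[1, 16, −36], [0, 1, −8], [0, 0, 1]].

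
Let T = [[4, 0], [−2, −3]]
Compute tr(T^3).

37

T^2 = [[16, 0], [−2, 9]]
T^3 = [[64, 0], [−26, −27]]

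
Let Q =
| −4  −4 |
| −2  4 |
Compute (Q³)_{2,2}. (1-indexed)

96

Q² = [[24, 0], [0, 24]]
Q³ = [[−96, −96], [−48, 96]]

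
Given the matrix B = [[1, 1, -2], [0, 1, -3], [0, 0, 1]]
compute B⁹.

[[1, 9, -126], [0, 1, -27], [0, 0, 1]]

B = I + N where N = [[0, 1, -2], [0, 0, -3], [0, 0, 0]] is strictly upper-triangular, so N³ = 0.
(I + N)⁹ = I + 9·N + 36·N² = [[1, 9, -126], [0, 1, -27], [0, 0, 1]].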